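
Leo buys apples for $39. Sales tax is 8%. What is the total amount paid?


Calculate the tax:
8% of $39 = $3.12
Add tax to price:
$39 + $3.12 = $42.12

$42.12


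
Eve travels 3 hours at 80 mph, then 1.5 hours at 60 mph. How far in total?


Leg 1 distance:
80 x 3 = 240 miles
Leg 2 distance:
60 x 1.5 = 90 miles
Total distance:
240 + 90 = 330 miles

330 miles


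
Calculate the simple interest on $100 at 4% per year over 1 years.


Use the formula I = P x R x T / 100
P x R x T = 100 x 4 x 1 = 400
I = 400 / 100 = $4

$4


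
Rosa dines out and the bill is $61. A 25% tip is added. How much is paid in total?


Calculate the tip:
25% of $61 = $15.25
Add tip to meal cost:
$61 + $15.25 = $76.25

$76.25


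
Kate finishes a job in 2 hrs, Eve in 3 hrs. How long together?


Kate's rate: 1/2 of the job per hour
Eve's rate: 1/3 of the job per hour
Combined rate: 1/2 + 1/3 = 5/6 per hour
Time = 1 / (5/6) = 6/5 = 1.2 hours

1.2 hours


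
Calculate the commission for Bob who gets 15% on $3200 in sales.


Convert rate to decimal:
15% = 0.15
Multiply by sales:
$3200 x 0.15 = $480

$480


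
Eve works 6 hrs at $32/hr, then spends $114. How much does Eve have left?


Calculate earnings:
6 x $32 = $192
Subtract spending:
$192 - $114 = $78

$78


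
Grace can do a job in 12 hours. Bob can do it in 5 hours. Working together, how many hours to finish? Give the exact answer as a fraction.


Grace's rate: 1/12 of the job per hour
Bob's rate: 1/5 of the job per hour
Combined rate: 1/12 + 1/5 = 17/60 per hour
Time = 1 / (17/60) = 60/17 hours (≈ 3.53 hours)

60/17 hours


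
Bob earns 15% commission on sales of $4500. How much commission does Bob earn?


Convert rate to decimal:
15% = 0.15
Multiply by sales:
$4500 x 0.15 = $675

$675


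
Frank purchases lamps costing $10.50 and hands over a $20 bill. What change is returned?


Start with the amount paid:
$20
Subtract the price:
$20 - $10.50 = $9.50

$9.50


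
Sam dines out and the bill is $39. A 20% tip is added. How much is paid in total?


Calculate the tip:
20% of $39 = $7.80
Add tip to meal cost:
$39 + $7.80 = $46.80

$46.80


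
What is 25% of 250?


Convert percentage to decimal:
25% = 0.25
Multiply:
250 x 0.25 = 62.5

62.5


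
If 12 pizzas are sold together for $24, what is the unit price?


Total cost: $24
Number of items: 12
Unit price: $24 / 12 = $2

$2


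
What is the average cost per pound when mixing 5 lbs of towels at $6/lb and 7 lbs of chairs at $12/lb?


Cost of towels:
5 x $6 = $30
Cost of chairs:
7 x $12 = $84
Total cost: $30 + $84 = $114
Total weight: 12 lbs
Average: $114 / 12 = $9.50/lb

$9.50/lb


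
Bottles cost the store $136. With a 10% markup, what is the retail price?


Calculate the markup amount:
10% of $136 = $13.60
Add to cost:
$136 + $13.60 = $149.60

$149.60


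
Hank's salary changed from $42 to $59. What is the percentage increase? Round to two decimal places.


Find the absolute change:
|59 - 42| = 17
Divide by original and multiply by 100:
17 / 42 x 100 = 40.4761...% ≈ 40.48%

40.48%


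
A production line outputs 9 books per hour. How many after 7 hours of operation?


Production rate: 9 books per hour
Time: 7 hours
Total: 9 x 7 = 63 books

63 books


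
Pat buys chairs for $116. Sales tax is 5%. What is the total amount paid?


Calculate the tax:
5% of $116 = $5.80
Add tax to price:
$116 + $5.80 = $121.80

$121.80


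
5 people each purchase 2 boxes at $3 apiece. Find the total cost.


Cost per person:
2 x $3 = $6
Group total:
5 x $6 = $30

$30


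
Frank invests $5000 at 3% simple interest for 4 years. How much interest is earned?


Use the formula I = P x R x T / 100
P x R x T = 5000 x 3 x 4 = 60000
I = 60000 / 100 = $600

$600


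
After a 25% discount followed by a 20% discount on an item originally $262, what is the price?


First discount:
25% of $262 = $65.50
Price after first discount:
$262 - $65.50 = $196.50
Second discount:
20% of $196.50 = $39.30
Final price:
$196.50 - $39.30 = $157.20

$157.20


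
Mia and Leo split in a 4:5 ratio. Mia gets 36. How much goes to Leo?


Find the multiplier:
36 / 4 = 9
Apply to Leo's share:
5 x 9 = 45

45


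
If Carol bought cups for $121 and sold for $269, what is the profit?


Selling price = $269
Cost price = $121
Profit = selling price - cost price:
Profit = $269 - $121 = $148

$148


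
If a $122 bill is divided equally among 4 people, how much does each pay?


Total bill: $122
Number of people: 4
Each pays: $122 / 4 = $30.50

$30.50


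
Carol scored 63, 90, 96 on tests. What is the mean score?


Add the scores:
63 + 90 + 96 = 249
Divide by the number of tests:
249 / 3 = 83

83


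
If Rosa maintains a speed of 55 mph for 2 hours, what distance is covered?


Use the formula: distance = speed x time
Speed = 55 mph, Time = 2 hours
55 x 2 = 110 miles

110 miles


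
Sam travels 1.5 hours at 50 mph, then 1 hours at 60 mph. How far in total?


Leg 1 distance:
50 x 1.5 = 75 miles
Leg 2 distance:
60 x 1 = 60 miles
Total distance:
75 + 60 = 135 miles

135 miles


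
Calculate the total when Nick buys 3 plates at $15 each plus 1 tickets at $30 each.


Cost of plates:
3 x $15 = $45
Cost of tickets:
1 x $30 = $30
Add both:
$45 + $30 = $75

$75


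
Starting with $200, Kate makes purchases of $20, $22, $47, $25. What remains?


Add up expenses:
$20 + $22 + $47 + $25 = $114
Subtract from budget:
$200 - $114 = $86

$86


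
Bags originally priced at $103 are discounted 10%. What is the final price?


Calculate the discount amount:
10% of $103 = $10.30
Subtract from original:
$103 - $10.30 = $92.70

$92.70


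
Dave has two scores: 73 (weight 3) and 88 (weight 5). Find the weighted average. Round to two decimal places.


Weighted sum:
3 x 73 + 5 x 88 = 659
Total weight:
3 + 5 = 8
Weighted average:
659 / 8 = 82.375 ≈ 82.38

82.38


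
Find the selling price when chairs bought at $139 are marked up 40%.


Calculate the markup amount:
40% of $139 = $55.60
Add to cost:
$139 + $55.60 = $194.60

$194.60


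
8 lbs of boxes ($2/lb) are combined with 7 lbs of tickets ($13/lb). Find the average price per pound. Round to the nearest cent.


Cost of boxes:
8 x $2 = $16
Cost of tickets:
7 x $13 = $91
Total cost: $16 + $91 = $107
Total weight: 15 lbs
Average: $107 / 15 = $7.1333... ≈ $7.13/lb

$7.13/lb


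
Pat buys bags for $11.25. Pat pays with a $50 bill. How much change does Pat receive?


Start with the amount paid:
$50
Subtract the price:
$50 - $11.25 = $38.75

$38.75


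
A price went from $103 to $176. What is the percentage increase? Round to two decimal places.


Find the absolute change:
|176 - 103| = 73
Divide by original and multiply by 100:
73 / 103 x 100 = 70.8737...% ≈ 70.87%

70.87%


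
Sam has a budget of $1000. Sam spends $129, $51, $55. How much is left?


Add up expenses:
$129 + $51 + $55 = $235
Subtract from budget:
$1000 - $235 = $765

$765


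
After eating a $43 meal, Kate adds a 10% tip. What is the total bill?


Calculate the tip:
10% of $43 = $4.30
Add tip to meal cost:
$43 + $4.30 = $47.30

$47.30


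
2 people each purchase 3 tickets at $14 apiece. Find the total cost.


Cost per person:
3 x $14 = $42
Group total:
2 x $42 = $84

$84


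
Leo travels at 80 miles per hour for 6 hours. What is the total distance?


Use the formula: distance = speed x time
Speed = 80 mph, Time = 6 hours
80 x 6 = 480 miles

480 miles


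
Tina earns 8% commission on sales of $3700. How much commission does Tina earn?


Convert rate to decimal:
8% = 0.08
Multiply by sales:
$3700 x 0.08 = $296

$296


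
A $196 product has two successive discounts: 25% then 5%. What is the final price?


First discount:
25% of $196 = $49
Price after first discount:
$196 - $49 = $147
Second discount:
5% of $147 = $7.35
Final price:
$147 - $7.35 = $139.65

$139.65


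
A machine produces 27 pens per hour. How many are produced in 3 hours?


Production rate: 27 pens per hour
Time: 3 hours
Total: 27 x 3 = 81 pens

81 pens


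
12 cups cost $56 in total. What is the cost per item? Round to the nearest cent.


Total cost: $56
Number of items: 12
Unit price: $56 / 12 = $4.6666... ≈ $4.67

$4.67


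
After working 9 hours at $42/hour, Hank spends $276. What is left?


Calculate earnings:
9 x $42 = $378
Subtract spending:
$378 - $276 = $102

$102


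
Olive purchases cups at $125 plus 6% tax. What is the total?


Calculate the tax:
6% of $125 = $7.50
Add tax to price:
$125 + $7.50 = $132.50

$132.50


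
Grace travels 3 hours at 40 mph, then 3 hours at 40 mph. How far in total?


Leg 1 distance:
40 x 3 = 120 miles
Leg 2 distance:
40 x 3 = 120 miles
Total distance:
120 + 120 = 240 miles

240 miles


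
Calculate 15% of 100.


Convert percentage to decimal:
15% = 0.15
Multiply:
100 x 0.15 = 15

15


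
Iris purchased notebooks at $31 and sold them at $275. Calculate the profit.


Selling price = $275
Cost price = $31
Profit = selling price - cost price:
Profit = $275 - $31 = $244

$244


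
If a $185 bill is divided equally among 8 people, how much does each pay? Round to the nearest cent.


Total bill: $185
Number of people: 8
Each pays: $185 / 8 = $23.125 ≈ $23.13

$23.13


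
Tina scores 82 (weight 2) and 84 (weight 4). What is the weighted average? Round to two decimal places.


Weighted sum:
2 x 82 + 4 x 84 = 500
Total weight:
2 + 4 = 6
Weighted average:
500 / 6 = 83.3333... ≈ 83.33

83.33


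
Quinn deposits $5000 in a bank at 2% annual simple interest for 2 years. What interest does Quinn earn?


Use the formula I = P x R x T / 100
P x R x T = 5000 x 2 x 2 = 20000
I = 20000 / 100 = $200

$200


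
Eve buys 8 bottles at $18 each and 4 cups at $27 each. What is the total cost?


Cost of bottles:
8 x $18 = $144
Cost of cups:
4 x $27 = $108
Add both:
$144 + $108 = $252

$252


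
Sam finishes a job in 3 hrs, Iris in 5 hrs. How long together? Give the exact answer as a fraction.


Sam's rate: 1/3 of the job per hour
Iris's rate: 1/5 of the job per hour
Combined rate: 1/3 + 1/5 = 8/15 per hour
Time = 1 / (8/15) = 15/8 hours (≈ 1.88 hours)

15/8 hours


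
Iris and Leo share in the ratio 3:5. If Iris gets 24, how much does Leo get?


Find the multiplier:
24 / 3 = 8
Apply to Leo's share:
5 x 8 = 40

40


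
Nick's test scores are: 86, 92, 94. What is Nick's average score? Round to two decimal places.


Add the scores:
86 + 92 + 94 = 272
Divide by the number of tests:
272 / 3 = 90.6666... ≈ 90.67

90.67


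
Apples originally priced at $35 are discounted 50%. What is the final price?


Calculate the discount amount:
50% of $35 = $17.50
Subtract from original:
$35 - $17.50 = $17.50

$17.50


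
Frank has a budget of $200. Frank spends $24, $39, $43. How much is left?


Add up expenses:
$24 + $39 + $43 = $106
Subtract from budget:
$200 - $106 = $94

$94


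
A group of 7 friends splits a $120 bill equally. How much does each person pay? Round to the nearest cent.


Total bill: $120
Number of people: 7
Each pays: $120 / 7 = $17.1428... ≈ $17.14

$17.14


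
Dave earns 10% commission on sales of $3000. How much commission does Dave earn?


Convert rate to decimal:
10% = 0.1
Multiply by sales:
$3000 x 0.1 = $300

$300


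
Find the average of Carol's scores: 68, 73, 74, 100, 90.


Add the scores:
68 + 73 + 74 + 100 + 90 = 405
Divide by the number of tests:
405 / 5 = 81

81


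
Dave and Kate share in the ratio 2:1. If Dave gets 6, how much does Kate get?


Find the multiplier:
6 / 2 = 3
Apply to Kate's share:
1 x 3 = 3

3


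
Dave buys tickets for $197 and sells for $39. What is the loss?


Selling price = $39
Cost price = $197
Loss = cost price - selling price:
Loss = $197 - $39 = $158

$158


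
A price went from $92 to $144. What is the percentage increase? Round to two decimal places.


Find the absolute change:
|144 - 92| = 52
Divide by original and multiply by 100:
52 / 92 x 100 = 56.5217...% ≈ 56.52%

56.52%


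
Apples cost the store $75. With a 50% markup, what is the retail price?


Calculate the markup amount:
50% of $75 = $37.50
Add to cost:
$75 + $37.50 = $112.50

$112.50


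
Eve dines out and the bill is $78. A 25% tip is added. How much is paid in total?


Calculate the tip:
25% of $78 = $19.50
Add tip to meal cost:
$78 + $19.50 = $97.50

$97.50


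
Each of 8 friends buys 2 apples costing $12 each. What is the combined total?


Cost per person:
2 x $12 = $24
Group total:
8 x $24 = $192

$192


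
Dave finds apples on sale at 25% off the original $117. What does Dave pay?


Calculate the discount amount:
25% of $117 = $29.25
Subtract from original:
$117 - $29.25 = $87.75

$87.75


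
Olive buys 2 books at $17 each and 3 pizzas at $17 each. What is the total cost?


Cost of books:
2 x $17 = $34
Cost of pizzas:
3 x $17 = $51
Add both:
$34 + $51 = $85

$85


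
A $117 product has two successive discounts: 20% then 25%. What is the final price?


First discount:
20% of $117 = $23.40
Price after first discount:
$117 - $23.40 = $93.60
Second discount:
25% of $93.60 = $23.40
Final price:
$93.60 - $23.40 = $70.20

$70.20


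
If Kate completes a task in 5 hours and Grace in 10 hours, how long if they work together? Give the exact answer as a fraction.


Kate's rate: 1/5 of the job per hour
Grace's rate: 1/10 of the job per hour
Combined rate: 1/5 + 1/10 = 3/10 per hour
Time = 1 / (3/10) = 10/3 hours (≈ 3.33 hours)

10/3 hours


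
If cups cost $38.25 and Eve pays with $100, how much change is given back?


Start with the amount paid:
$100
Subtract the price:
$100 - $38.25 = $61.75

$61.75


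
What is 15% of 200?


Convert percentage to decimal:
15% = 0.15
Multiply:
200 x 0.15 = 30

30


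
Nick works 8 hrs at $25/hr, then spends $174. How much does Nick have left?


Calculate earnings:
8 x $25 = $200
Subtract spending:
$200 - $174 = $26

$26


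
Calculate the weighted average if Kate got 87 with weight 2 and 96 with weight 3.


Weighted sum:
2 x 87 + 3 x 96 = 462
Total weight:
2 + 3 = 5
Weighted average:
462 / 5 = 92.4

92.4


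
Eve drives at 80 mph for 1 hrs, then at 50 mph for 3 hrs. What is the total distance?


Leg 1 distance:
80 x 1 = 80 miles
Leg 2 distance:
50 x 3 = 150 miles
Total distance:
80 + 150 = 230 miles

230 miles


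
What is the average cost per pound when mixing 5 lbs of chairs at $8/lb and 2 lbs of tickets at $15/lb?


Cost of chairs:
5 x $8 = $40
Cost of tickets:
2 x $15 = $30
Total cost: $40 + $30 = $70
Total weight: 7 lbs
Average: $70 / 7 = $10/lb

$10/lb


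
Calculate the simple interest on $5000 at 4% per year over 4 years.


Use the formula I = P x R x T / 100
P x R x T = 5000 x 4 x 4 = 80000
I = 80000 / 100 = $800

$800


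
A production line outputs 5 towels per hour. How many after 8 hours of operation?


Production rate: 5 towels per hour
Time: 8 hours
Total: 5 x 8 = 40 towels

40 towels


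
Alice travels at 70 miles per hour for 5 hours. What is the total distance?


Use the formula: distance = speed x time
Speed = 70 mph, Time = 5 hours
70 x 5 = 350 miles

350 miles


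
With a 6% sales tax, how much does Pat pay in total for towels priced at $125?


Calculate the tax:
6% of $125 = $7.50
Add tax to price:
$125 + $7.50 = $132.50

$132.50


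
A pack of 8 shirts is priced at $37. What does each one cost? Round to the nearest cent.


Total cost: $37
Number of items: 8
Unit price: $37 / 8 = $4.625 ≈ $4.63

$4.63


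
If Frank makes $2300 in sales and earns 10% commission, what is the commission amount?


Convert rate to decimal:
10% = 0.1
Multiply by sales:
$2300 x 0.1 = $230

$230


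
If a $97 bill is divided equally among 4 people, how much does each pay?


Total bill: $97
Number of people: 4
Each pays: $97 / 4 = $24.25

$24.25


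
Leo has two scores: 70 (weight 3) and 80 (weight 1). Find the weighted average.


Weighted sum:
3 x 70 + 1 x 80 = 290
Total weight:
3 + 1 = 4
Weighted average:
290 / 4 = 72.5

72.5


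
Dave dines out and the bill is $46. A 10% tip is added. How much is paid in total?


Calculate the tip:
10% of $46 = $4.60
Add tip to meal cost:
$46 + $4.60 = $50.60

$50.60


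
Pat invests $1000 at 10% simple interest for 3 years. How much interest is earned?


Use the formula I = P x R x T / 100
P x R x T = 1000 x 10 x 3 = 30000
I = 30000 / 100 = $300

$300


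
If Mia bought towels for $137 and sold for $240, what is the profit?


Selling price = $240
Cost price = $137
Profit = selling price - cost price:
Profit = $240 - $137 = $103

$103


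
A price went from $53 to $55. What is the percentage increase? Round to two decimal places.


Find the absolute change:
|55 - 53| = 2
Divide by original and multiply by 100:
2 / 53 x 100 = 3.7735...% ≈ 3.77%

3.77%


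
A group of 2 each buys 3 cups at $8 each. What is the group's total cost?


Cost per person:
3 x $8 = $24
Group total:
2 x $24 = $48

$48


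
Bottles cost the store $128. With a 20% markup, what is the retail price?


Calculate the markup amount:
20% of $128 = $25.60
Add to cost:
$128 + $25.60 = $153.60

$153.60


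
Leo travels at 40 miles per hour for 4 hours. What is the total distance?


Use the formula: distance = speed x time
Speed = 40 mph, Time = 4 hours
40 x 4 = 160 miles

160 miles


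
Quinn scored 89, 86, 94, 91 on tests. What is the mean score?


Add the scores:
89 + 86 + 94 + 91 = 360
Divide by the number of tests:
360 / 4 = 90

90


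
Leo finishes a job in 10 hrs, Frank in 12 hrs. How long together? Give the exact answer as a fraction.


Leo's rate: 1/10 of the job per hour
Frank's rate: 1/12 of the job per hour
Combined rate: 1/10 + 1/12 = 11/60 per hour
Time = 1 / (11/60) = 60/11 hours (≈ 5.45 hours)

60/11 hours


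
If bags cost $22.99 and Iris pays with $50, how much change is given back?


Start with the amount paid:
$50
Subtract the price:
$50 - $22.99 = $27.01

$27.01


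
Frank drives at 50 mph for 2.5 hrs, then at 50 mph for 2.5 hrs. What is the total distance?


Leg 1 distance:
50 x 2.5 = 125 miles
Leg 2 distance:
50 x 2.5 = 125 miles
Total distance:
125 + 125 = 250 miles

250 miles


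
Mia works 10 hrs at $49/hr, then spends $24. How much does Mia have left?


Calculate earnings:
10 x $49 = $490
Subtract spending:
$490 - $24 = $466

$466


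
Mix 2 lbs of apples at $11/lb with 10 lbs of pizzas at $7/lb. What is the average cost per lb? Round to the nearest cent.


Cost of apples:
2 x $11 = $22
Cost of pizzas:
10 x $7 = $70
Total cost: $22 + $70 = $92
Total weight: 12 lbs
Average: $92 / 12 = $7.6666... ≈ $7.67/lb

$7.67/lb


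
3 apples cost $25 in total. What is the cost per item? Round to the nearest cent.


Total cost: $25
Number of items: 3
Unit price: $25 / 3 = $8.3333... ≈ $8.33

$8.33


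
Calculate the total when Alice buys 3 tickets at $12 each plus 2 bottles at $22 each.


Cost of tickets:
3 x $12 = $36
Cost of bottles:
2 x $22 = $44
Add both:
$36 + $44 = $80

$80


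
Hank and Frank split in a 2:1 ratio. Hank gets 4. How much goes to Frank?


Find the multiplier:
4 / 2 = 2
Apply to Frank's share:
1 x 2 = 2

2


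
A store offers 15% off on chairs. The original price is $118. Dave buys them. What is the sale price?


Calculate the discount amount:
15% of $118 = $17.70
Subtract from original:
$118 - $17.70 = $100.30

$100.30


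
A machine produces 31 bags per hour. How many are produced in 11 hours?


Production rate: 31 bags per hour
Time: 11 hours
Total: 31 x 11 = 341 bags

341 bags


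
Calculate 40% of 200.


Convert percentage to decimal:
40% = 0.4
Multiply:
200 x 0.4 = 80

80


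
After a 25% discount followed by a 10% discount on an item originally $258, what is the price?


First discount:
25% of $258 = $64.50
Price after first discount:
$258 - $64.50 = $193.50
Second discount:
10% of $193.50 = $19.35
Final price:
$193.50 - $19.35 = $174.15

$174.15


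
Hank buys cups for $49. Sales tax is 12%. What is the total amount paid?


Calculate the tax:
12% of $49 = $5.88
Add tax to price:
$49 + $5.88 = $54.88

$54.88


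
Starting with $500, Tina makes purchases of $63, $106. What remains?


Add up expenses:
$63 + $106 = $169
Subtract from budget:
$500 - $169 = $331

$331


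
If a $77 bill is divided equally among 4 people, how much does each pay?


Total bill: $77
Number of people: 4
Each pays: $77 / 4 = $19.25

$19.25


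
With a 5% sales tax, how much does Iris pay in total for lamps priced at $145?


Calculate the tax:
5% of $145 = $7.25
Add tax to price:
$145 + $7.25 = $152.25

$152.25


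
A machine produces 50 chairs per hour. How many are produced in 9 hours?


Production rate: 50 chairs per hour
Time: 9 hours
Total: 50 x 9 = 450 chairs

450 chairs


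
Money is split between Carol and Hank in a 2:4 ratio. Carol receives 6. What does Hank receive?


Find the multiplier:
6 / 2 = 3
Apply to Hank's share:
4 x 3 = 12

12


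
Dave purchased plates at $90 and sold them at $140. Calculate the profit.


Selling price = $140
Cost price = $90
Profit = selling price - cost price:
Profit = $140 - $90 = $50

$50


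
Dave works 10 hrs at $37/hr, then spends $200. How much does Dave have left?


Calculate earnings:
10 x $37 = $370
Subtract spending:
$370 - $200 = $170

$170


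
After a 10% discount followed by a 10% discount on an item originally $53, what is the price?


First discount:
10% of $53 = $5.30
Price after first discount:
$53 - $5.30 = $47.70
Second discount:
10% of $47.70 = $4.77
Final price:
$47.70 - $4.77 = $42.93

$42.93


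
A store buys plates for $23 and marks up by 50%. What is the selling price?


Calculate the markup amount:
50% of $23 = $11.50
Add to cost:
$23 + $11.50 = $34.50

$34.50


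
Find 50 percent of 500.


Convert percentage to decimal:
50% = 0.5
Multiply:
500 x 0.5 = 250

250


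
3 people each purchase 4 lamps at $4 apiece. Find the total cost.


Cost per person:
4 x $4 = $16
Group total:
3 x $16 = $48

$48


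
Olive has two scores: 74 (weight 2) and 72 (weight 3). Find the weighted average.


Weighted sum:
2 x 74 + 3 x 72 = 364
Total weight:
2 + 3 = 5
Weighted average:
364 / 5 = 72.8

72.8


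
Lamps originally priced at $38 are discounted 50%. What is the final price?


Calculate the discount amount:
50% of $38 = $19
Subtract from original:
$38 - $19 = $19

$19


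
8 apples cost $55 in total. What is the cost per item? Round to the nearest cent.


Total cost: $55
Number of items: 8
Unit price: $55 / 8 = $6.875 ≈ $6.88

$6.88


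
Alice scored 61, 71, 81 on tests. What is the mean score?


Add the scores:
61 + 71 + 81 = 213
Divide by the number of tests:
213 / 3 = 71

71


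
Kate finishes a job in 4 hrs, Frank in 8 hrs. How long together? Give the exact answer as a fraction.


Kate's rate: 1/4 of the job per hour
Frank's rate: 1/8 of the job per hour
Combined rate: 1/4 + 1/8 = 3/8 per hour
Time = 1 / (3/8) = 8/3 hours (≈ 2.67 hours)

8/3 hours


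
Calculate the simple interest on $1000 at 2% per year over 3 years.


Use the formula I = P x R x T / 100
P x R x T = 1000 x 2 x 3 = 6000
I = 6000 / 100 = $60

$60


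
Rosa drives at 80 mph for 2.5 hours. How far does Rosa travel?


Use the formula: distance = speed x time
Speed = 80 mph, Time = 2.5 hours
80 x 2.5 = 200 miles

200 miles


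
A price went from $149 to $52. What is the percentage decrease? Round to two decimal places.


Find the absolute change:
|52 - 149| = 97
Divide by original and multiply by 100:
97 / 149 x 100 = 65.1006...% ≈ 65.1%

65.1%


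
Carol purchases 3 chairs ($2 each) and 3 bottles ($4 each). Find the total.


Cost of chairs:
3 x $2 = $6
Cost of bottles:
3 x $4 = $12
Add both:
$6 + $12 = $18

$18


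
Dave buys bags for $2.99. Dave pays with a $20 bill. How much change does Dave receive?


Start with the amount paid:
$20
Subtract the price:
$20 - $2.99 = $17.01

$17.01


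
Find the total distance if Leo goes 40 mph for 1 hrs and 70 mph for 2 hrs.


Leg 1 distance:
40 x 1 = 40 miles
Leg 2 distance:
70 x 2 = 140 miles
Total distance:
40 + 140 = 180 miles

180 miles


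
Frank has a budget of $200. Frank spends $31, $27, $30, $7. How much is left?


Add up expenses:
$31 + $27 + $30 + $7 = $95
Subtract from budget:
$200 - $95 = $105

$105


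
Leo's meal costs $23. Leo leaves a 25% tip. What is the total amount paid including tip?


Calculate the tip:
25% of $23 = $5.75
Add tip to meal cost:
$23 + $5.75 = $28.75

$28.75


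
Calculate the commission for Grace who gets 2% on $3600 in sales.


Convert rate to decimal:
2% = 0.02
Multiply by sales:
$3600 x 0.02 = $72

$72


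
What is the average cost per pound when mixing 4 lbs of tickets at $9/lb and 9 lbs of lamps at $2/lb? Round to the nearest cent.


Cost of tickets:
4 x $9 = $36
Cost of lamps:
9 x $2 = $18
Total cost: $36 + $18 = $54
Total weight: 13 lbs
Average: $54 / 13 = $4.1538... ≈ $4.15/lb

$4.15/lb


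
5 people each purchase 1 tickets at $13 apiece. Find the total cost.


Cost per person:
1 x $13 = $13
Group total:
5 x $13 = $65

$65


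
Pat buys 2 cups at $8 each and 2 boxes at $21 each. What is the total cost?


Cost of cups:
2 x $8 = $16
Cost of boxes:
2 x $21 = $42
Add both:
$16 + $42 = $58

$58


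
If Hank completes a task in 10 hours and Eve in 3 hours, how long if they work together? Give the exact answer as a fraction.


Hank's rate: 1/10 of the job per hour
Eve's rate: 1/3 of the job per hour
Combined rate: 1/10 + 1/3 = 13/30 per hour
Time = 1 / (13/30) = 30/13 hours (≈ 2.31 hours)

30/13 hours


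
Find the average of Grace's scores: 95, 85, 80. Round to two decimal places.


Add the scores:
95 + 85 + 80 = 260
Divide by the number of tests:
260 / 3 = 86.6666... ≈ 86.67

86.67


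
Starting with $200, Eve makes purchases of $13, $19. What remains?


Add up expenses:
$13 + $19 = $32
Subtract from budget:
$200 - $32 = $168

$168


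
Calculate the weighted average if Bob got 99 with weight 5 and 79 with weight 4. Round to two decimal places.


Weighted sum:
5 x 99 + 4 x 79 = 811
Total weight:
5 + 4 = 9
Weighted average:
811 / 9 = 90.1111... ≈ 90.11

90.11


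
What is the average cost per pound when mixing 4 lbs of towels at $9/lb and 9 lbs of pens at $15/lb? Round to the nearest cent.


Cost of towels:
4 x $9 = $36
Cost of pens:
9 x $15 = $135
Total cost: $36 + $135 = $171
Total weight: 13 lbs
Average: $171 / 13 = $13.1538... ≈ $13.15/lb

$13.15/lb


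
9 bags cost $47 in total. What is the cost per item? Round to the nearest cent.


Total cost: $47
Number of items: 9
Unit price: $47 / 9 = $5.2222... ≈ $5.22

$5.22


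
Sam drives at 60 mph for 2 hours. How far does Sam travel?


Use the formula: distance = speed x time
Speed = 60 mph, Time = 2 hours
60 x 2 = 120 miles

120 miles


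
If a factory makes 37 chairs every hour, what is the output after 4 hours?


Production rate: 37 chairs per hour
Time: 4 hours
Total: 37 x 4 = 148 chairs

148 chairs


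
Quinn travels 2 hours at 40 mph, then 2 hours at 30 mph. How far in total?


Leg 1 distance:
40 x 2 = 80 miles
Leg 2 distance:
30 x 2 = 60 miles
Total distance:
80 + 60 = 140 miles

140 miles


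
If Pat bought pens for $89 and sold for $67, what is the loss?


Selling price = $67
Cost price = $89
Loss = cost price - selling price:
Loss = $89 - $67 = $22

$22


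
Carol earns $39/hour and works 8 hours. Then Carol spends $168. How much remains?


Calculate earnings:
8 x $39 = $312
Subtract spending:
$312 - $168 = $144

$144


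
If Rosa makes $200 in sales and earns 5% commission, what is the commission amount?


Convert rate to decimal:
5% = 0.05
Multiply by sales:
$200 x 0.05 = $10

$10


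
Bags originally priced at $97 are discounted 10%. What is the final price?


Calculate the discount amount:
10% of $97 = $9.70
Subtract from original:
$97 - $9.70 = $87.30

$87.30


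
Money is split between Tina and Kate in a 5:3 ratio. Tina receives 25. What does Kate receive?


Find the multiplier:
25 / 5 = 5
Apply to Kate's share:
3 x 5 = 15

15


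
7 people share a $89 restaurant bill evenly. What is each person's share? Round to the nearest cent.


Total bill: $89
Number of people: 7
Each pays: $89 / 7 = $12.7142... ≈ $12.71

$12.71


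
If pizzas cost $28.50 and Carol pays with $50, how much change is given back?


Start with the amount paid:
$50
Subtract the price:
$50 - $28.50 = $21.50

$21.50


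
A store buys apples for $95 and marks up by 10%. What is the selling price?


Calculate the markup amount:
10% of $95 = $9.50
Add to cost:
$95 + $9.50 = $104.50

$104.50


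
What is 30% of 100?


Convert percentage to decimal:
30% = 0.3
Multiply:
100 x 0.3 = 30

30


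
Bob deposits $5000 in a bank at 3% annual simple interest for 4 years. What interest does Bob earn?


Use the formula I = P x R x T / 100
P x R x T = 5000 x 3 x 4 = 60000
I = 60000 / 100 = $600

$600


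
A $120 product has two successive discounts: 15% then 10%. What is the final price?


First discount:
15% of $120 = $18
Price after first discount:
$120 - $18 = $102
Second discount:
10% of $102 = $10.20
Final price:
$102 - $10.20 = $91.80

$91.80


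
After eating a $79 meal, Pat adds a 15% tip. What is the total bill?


Calculate the tip:
15% of $79 = $11.85
Add tip to meal cost:
$79 + $11.85 = $90.85

$90.85


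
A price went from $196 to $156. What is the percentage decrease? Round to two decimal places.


Find the absolute change:
|156 - 196| = 40
Divide by original and multiply by 100:
40 / 196 x 100 = 20.4081...% ≈ 20.41%

20.41%


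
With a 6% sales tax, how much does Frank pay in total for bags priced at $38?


Calculate the tax:
6% of $38 = $2.28
Add tax to price:
$38 + $2.28 = $40.28

$40.28


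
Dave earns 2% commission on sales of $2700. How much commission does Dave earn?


Convert rate to decimal:
2% = 0.02
Multiply by sales:
$2700 x 0.02 = $54

$54


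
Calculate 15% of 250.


Convert percentage to decimal:
15% = 0.15
Multiply:
250 x 0.15 = 37.5

37.5


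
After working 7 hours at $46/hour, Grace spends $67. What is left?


Calculate earnings:
7 x $46 = $322
Subtract spending:
$322 - $67 = $255

$255


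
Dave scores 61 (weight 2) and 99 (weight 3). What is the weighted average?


Weighted sum:
2 x 61 + 3 x 99 = 419
Total weight:
2 + 3 = 5
Weighted average:
419 / 5 = 83.8

83.8


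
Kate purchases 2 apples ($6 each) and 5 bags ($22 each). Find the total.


Cost of apples:
2 x $6 = $12
Cost of bags:
5 x $22 = $110
Add both:
$12 + $110 = $122

$122


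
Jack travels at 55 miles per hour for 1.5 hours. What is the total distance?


Use the formula: distance = speed x time
Speed = 55 mph, Time = 1.5 hours
55 x 1.5 = 82.5 miles

82.5 miles


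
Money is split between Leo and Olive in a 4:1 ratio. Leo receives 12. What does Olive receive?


Find the multiplier:
12 / 4 = 3
Apply to Olive's share:
1 x 3 = 3

3


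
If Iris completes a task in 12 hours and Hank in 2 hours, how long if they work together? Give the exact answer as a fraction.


Iris's rate: 1/12 of the job per hour
Hank's rate: 1/2 of the job per hour
Combined rate: 1/12 + 1/2 = 7/12 per hour
Time = 1 / (7/12) = 12/7 hours (≈ 1.71 hours)

12/7 hours


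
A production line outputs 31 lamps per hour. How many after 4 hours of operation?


Production rate: 31 lamps per hour
Time: 4 hours
Total: 31 x 4 = 124 lamps

124 lamps


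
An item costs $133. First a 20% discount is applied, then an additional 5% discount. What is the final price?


First discount:
20% of $133 = $26.60
Price after first discount:
$133 - $26.60 = $106.40
Second discount:
5% of $106.40 = $5.32
Final price:
$106.40 - $5.32 = $101.08

$101.08


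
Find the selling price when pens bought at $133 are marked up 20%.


Calculate the markup amount:
20% of $133 = $26.60
Add to cost:
$133 + $26.60 = $159.60

$159.60


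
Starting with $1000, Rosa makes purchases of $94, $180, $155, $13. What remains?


Add up expenses:
$94 + $180 + $155 + $13 = $442
Subtract from budget:
$1000 - $442 = $558

$558


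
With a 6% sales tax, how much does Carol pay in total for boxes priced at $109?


Calculate the tax:
6% of $109 = $6.54
Add tax to price:
$109 + $6.54 = $115.54

$115.54


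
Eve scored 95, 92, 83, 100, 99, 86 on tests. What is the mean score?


Add the scores:
95 + 92 + 83 + 100 + 99 + 86 = 555
Divide by the number of tests:
555 / 6 = 92.5

92.5


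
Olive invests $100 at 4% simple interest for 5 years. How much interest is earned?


Use the formula I = P x R x T / 100
P x R x T = 100 x 4 x 5 = 2000
I = 2000 / 100 = $20

$20


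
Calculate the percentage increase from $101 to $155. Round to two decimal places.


Find the absolute change:
|155 - 101| = 54
Divide by original and multiply by 100:
54 / 101 x 100 = 53.4653...% ≈ 53.47%

53.47%


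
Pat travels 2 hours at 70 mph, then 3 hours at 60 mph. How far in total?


Leg 1 distance:
70 x 2 = 140 miles
Leg 2 distance:
60 x 3 = 180 miles
Total distance:
140 + 180 = 320 miles

320 miles


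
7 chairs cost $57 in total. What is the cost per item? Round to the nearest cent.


Total cost: $57
Number of items: 7
Unit price: $57 / 7 = $8.1428... ≈ $8.14

$8.14


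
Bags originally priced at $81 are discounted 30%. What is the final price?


Calculate the discount amount:
30% of $81 = $24.30
Subtract from original:
$81 - $24.30 = $56.70

$56.70


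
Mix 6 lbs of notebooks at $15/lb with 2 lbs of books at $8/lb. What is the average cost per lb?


Cost of notebooks:
6 x $15 = $90
Cost of books:
2 x $8 = $16
Total cost: $90 + $16 = $106
Total weight: 8 lbs
Average: $106 / 8 = $13.25/lb

$13.25/lb


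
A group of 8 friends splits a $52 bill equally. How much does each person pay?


Total bill: $52
Number of people: 8
Each pays: $52 / 8 = $6.50

$6.50


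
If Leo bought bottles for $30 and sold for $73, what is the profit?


Selling price = $73
Cost price = $30
Profit = selling price - cost price:
Profit = $73 - $30 = $43

$43


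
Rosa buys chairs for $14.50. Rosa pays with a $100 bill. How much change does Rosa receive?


Start with the amount paid:
$100
Subtract the price:
$100 - $14.50 = $85.50

$85.50


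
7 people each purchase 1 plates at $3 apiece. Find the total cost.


Cost per person:
1 x $3 = $3
Group total:
7 x $3 = $21

$21


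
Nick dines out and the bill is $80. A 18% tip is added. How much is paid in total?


Calculate the tip:
18% of $80 = $14.40
Add tip to meal cost:
$80 + $14.40 = $94.40

$94.40


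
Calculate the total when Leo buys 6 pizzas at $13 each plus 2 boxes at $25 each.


Cost of pizzas:
6 x $13 = $78
Cost of boxes:
2 x $25 = $50
Add both:
$78 + $50 = $128

$128


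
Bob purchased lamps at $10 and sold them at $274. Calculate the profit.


Selling price = $274
Cost price = $10
Profit = selling price - cost price:
Profit = $274 - $10 = $264

$264


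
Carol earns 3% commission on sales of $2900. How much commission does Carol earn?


Convert rate to decimal:
3% = 0.03
Multiply by sales:
$2900 x 0.03 = $87

$87


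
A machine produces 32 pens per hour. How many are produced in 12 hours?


Production rate: 32 pens per hour
Time: 12 hours
Total: 32 x 12 = 384 pens

384 pens


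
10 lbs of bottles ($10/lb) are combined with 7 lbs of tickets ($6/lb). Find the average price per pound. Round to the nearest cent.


Cost of bottles:
10 x $10 = $100
Cost of tickets:
7 x $6 = $42
Total cost: $100 + $42 = $142
Total weight: 17 lbs
Average: $142 / 17 = $8.3529... ≈ $8.35/lb

$8.35/lb


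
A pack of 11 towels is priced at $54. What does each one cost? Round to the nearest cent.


Total cost: $54
Number of items: 11
Unit price: $54 / 11 = $4.9090... ≈ $4.91

$4.91


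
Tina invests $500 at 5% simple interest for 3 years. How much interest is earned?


Use the formula I = P x R x T / 100
P x R x T = 500 x 5 x 3 = 7500
I = 7500 / 100 = $75

$75


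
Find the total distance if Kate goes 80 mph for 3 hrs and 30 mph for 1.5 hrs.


Leg 1 distance:
80 x 3 = 240 miles
Leg 2 distance:
30 x 1.5 = 45 miles
Total distance:
240 + 45 = 285 miles

285 miles


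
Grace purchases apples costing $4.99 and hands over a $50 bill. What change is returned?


Start with the amount paid:
$50
Subtract the price:
$50 - $4.99 = $45.01

$45.01


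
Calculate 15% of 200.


Convert percentage to decimal:
15% = 0.15
Multiply:
200 x 0.15 = 30

30


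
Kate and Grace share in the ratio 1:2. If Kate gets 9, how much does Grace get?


Find the multiplier:
9 / 1 = 9
Apply to Grace's share:
2 x 9 = 18

18


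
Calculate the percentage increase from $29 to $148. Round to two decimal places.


Find the absolute change:
|148 - 29| = 119
Divide by original and multiply by 100:
119 / 29 x 100 = 410.3448...% ≈ 410.34%

410.34%


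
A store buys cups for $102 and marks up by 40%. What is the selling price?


Calculate the markup amount:
40% of $102 = $40.80
Add to cost:
$102 + $40.80 = $142.80

$142.80


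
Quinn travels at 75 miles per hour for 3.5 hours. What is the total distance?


Use the formula: distance = speed x time
Speed = 75 mph, Time = 3.5 hours
75 x 3.5 = 262.5 miles

262.5 miles


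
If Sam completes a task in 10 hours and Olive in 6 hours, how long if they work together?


Sam's rate: 1/10 of the job per hour
Olive's rate: 1/6 of the job per hour
Combined rate: 1/10 + 1/6 = 4/15 per hour
Time = 1 / (4/15) = 15/4 = 3.75 hours

3.75 hours


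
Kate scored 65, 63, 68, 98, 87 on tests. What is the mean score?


Add the scores:
65 + 63 + 68 + 98 + 87 = 381
Divide by the number of tests:
381 / 5 = 76.2

76.2


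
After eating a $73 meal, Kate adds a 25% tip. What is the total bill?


Calculate the tip:
25% of $73 = $18.25
Add tip to meal cost:
$73 + $18.25 = $91.25

$91.25


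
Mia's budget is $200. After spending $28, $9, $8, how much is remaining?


Add up expenses:
$28 + $9 + $8 = $45
Subtract from budget:
$200 - $45 = $155

$155


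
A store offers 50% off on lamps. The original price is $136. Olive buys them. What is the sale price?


Calculate the discount amount:
50% of $136 = $68
Subtract from original:
$136 - $68 = $68

$68


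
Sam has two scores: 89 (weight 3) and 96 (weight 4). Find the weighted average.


Weighted sum:
3 x 89 + 4 x 96 = 651
Total weight:
3 + 4 = 7
Weighted average:
651 / 7 = 93

93


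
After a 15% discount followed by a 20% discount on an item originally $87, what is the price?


First discount:
15% of $87 = $13.05
Price after first discount:
$87 - $13.05 = $73.95
Second discount:
20% of $73.95 = $14.79
Final price:
$73.95 - $14.79 = $59.16

$59.16


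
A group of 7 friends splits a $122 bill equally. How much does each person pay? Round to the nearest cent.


Total bill: $122
Number of people: 7
Each pays: $122 / 7 = $17.4285... ≈ $17.43

$17.43


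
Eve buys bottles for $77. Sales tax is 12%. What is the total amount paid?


Calculate the tax:
12% of $77 = $9.24
Add tax to price:
$77 + $9.24 = $86.24

$86.24


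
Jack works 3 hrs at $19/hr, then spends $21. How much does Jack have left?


Calculate earnings:
3 x $19 = $57
Subtract spending:
$57 - $21 = $36

$36
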